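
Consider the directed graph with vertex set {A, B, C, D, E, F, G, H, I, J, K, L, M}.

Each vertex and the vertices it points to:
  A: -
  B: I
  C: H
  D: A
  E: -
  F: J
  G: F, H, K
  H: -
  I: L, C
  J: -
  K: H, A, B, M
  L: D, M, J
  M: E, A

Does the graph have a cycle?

DFS with white/gray/black marking, starting from J:
J gray
J black
A gray
A black
B gray
  I gray
    L gray
      D gray
        D→A: A black — skip
      D black
      M gray
        E gray
        E black
        M→A: A black — skip
      M black
      L→J: J black — skip
    L black
    C gray
      H gray
      H black
    C black
  I black
B black
F gray
  F→J: J black — skip
F black
G gray
  G→F: F black — skip
  G→H: H black — skip
  K gray
    K→H: H black — skip
    K→A: A black — skip
    K→B: B black — skip
    K→M: M black — skip
  K black
G black
Every edge goes to a white or black vertex — no back edge, so the graph is acyclic.

No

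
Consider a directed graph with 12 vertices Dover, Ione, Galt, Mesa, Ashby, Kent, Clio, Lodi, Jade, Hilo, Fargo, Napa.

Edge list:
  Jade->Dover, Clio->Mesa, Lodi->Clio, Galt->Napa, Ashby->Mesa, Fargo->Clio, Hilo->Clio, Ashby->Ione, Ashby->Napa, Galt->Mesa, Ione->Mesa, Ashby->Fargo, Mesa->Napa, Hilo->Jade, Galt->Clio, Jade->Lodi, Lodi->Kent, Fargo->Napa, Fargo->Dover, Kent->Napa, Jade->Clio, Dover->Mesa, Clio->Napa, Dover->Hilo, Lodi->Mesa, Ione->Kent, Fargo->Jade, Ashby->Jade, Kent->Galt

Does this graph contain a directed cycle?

Yes

DFS with white/gray/black marking, starting from Fargo:
Fargo gray
  Clio gray
    Mesa gray
      Napa gray
      Napa black
    Mesa black
    Clio→Napa: Napa black — skip
  Clio black
  Jade gray
    Jade→Clio: Clio black — skip
    Dover gray
      Dover→Mesa: Mesa black — skip
      Hilo gray
        Hilo→Clio: Clio black — skip
        Hilo→Jade: Jade is gray → back edge
Back edge found, so a cycle exists: Jade → Dover → Hilo → Jade.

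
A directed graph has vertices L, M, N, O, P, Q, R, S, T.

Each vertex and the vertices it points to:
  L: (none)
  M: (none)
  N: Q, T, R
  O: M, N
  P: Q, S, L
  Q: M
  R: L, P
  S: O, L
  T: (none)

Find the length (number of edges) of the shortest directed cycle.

For each vertex v, BFS finds the shortest path from v back to v.
The shortest such closed walk is O → N → R → P → S → O, length 5.

5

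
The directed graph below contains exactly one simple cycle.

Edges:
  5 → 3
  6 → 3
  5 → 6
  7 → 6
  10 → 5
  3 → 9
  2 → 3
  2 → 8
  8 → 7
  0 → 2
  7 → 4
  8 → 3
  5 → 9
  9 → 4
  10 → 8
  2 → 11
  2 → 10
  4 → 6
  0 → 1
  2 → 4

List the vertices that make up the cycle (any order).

3, 4, 6, 9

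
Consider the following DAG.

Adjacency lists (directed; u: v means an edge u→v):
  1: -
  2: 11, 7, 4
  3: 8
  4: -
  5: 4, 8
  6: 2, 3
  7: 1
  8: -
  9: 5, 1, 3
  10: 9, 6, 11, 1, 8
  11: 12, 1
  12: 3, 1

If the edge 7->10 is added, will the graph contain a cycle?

Adding 7→10 creates a cycle iff 10 can already reach 7.
Path from 10: 10 → 6 → 2 → 7.
So 10 → … → 7 → 10 is a cycle.

Yes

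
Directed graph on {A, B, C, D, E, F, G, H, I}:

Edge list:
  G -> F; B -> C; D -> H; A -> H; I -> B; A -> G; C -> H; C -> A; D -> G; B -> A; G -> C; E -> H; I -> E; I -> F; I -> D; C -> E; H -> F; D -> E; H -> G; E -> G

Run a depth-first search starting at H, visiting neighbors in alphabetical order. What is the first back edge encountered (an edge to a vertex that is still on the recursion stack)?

A->G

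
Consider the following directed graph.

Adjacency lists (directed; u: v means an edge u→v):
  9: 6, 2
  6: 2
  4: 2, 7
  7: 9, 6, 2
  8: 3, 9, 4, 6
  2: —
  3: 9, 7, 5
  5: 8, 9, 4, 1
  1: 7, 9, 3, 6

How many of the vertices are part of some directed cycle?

4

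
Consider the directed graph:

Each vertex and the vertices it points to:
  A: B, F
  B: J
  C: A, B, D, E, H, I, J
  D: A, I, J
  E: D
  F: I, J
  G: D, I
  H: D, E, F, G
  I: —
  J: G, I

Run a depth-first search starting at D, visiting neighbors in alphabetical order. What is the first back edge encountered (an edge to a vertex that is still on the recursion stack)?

G->D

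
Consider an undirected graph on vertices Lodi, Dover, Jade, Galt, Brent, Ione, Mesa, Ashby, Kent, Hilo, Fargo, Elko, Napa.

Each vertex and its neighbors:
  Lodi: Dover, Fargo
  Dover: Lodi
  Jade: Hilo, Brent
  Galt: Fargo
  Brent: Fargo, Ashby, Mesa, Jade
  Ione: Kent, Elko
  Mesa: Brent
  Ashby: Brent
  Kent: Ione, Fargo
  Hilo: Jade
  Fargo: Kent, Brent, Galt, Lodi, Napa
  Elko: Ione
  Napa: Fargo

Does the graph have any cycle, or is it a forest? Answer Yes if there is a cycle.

No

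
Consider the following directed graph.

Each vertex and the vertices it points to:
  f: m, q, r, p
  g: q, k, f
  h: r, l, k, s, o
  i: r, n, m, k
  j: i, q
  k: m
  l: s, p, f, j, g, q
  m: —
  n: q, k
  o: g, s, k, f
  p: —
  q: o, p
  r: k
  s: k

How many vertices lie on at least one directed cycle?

A vertex is on a directed cycle iff it belongs to a strongly connected component of size ≥ 2 (or has a self-loop).
The vertices on cycles are {f, g, o, q} — 4 in total.

4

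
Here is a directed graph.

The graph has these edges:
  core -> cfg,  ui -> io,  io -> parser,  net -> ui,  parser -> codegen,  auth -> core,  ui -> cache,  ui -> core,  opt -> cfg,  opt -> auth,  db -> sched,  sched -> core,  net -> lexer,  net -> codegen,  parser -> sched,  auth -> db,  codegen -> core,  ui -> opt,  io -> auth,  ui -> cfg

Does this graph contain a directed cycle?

No

DFS with white/gray/black marking, starting from sched:
sched gray
  core gray
    cfg gray
    cfg black
  core black
sched black
cache gray
cache black
lexer gray
lexer black
net gray
  codegen gray
    codegen→core: core black — skip
  codegen black
  net→lexer: lexer black — skip
  ui gray
    opt gray
      opt→cfg: cfg black — skip
      auth gray
        auth→core: core black — skip
        db gray
          db→sched: sched black — skip
        db black
      auth black
    opt black
    ui→cfg: cfg black — skip
    ui→core: core black — skip
    ui→cache: cache black — skip
    io gray
      parser gray
        parser→sched: sched black — skip
        parser→codegen: codegen black — skip
      parser black
      io→auth: auth black — skip
    io black
  ui black
net black
Every edge goes to a white or black vertex — no back edge, so the graph is acyclic.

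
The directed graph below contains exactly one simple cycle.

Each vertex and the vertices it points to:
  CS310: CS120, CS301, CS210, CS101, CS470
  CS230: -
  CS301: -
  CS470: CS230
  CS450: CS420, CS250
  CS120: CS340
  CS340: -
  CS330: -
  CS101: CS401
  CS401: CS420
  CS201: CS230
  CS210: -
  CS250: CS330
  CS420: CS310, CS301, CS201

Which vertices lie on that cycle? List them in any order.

CS101, CS310, CS401, CS420

DFS with gray/black marking from CS420:
CS420 gray
  CS310 gray
    CS120 gray
      CS340 gray
      CS340 black
    CS120 black
    CS301 gray
    CS301 black
    CS210 gray
    CS210 black
    CS101 gray
      CS401 gray
        CS401→CS420: CS420 is gray → back edge
Back edge closes the cycle CS420 → CS310 → CS101 → CS401 → CS420; its vertices are {CS101, CS310, CS401, CS420}.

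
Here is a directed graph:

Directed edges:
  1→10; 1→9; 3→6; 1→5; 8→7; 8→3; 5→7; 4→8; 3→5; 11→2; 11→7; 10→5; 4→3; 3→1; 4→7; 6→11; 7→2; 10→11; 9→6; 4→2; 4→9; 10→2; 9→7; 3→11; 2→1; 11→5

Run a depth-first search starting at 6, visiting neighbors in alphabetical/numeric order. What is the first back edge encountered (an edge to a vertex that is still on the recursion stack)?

7->2

DFS from 6 (visiting neighbors in alphabetical/numeric order); mark gray on enter, black on exit:
6 gray
  11 gray
    2 gray
      1 gray
        5 gray
          7 gray
            7→2: 2 is gray → back edge
First back edge: 7 → 2.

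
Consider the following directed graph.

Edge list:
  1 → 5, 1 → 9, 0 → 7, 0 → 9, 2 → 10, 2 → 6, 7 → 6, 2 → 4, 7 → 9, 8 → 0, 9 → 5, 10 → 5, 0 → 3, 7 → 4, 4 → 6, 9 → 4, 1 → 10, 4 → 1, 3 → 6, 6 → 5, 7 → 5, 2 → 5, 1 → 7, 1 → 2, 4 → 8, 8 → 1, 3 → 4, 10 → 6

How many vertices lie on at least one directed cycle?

8

A vertex is on a directed cycle iff it belongs to a strongly connected component of size ≥ 2 (or has a self-loop).
The vertices on cycles are {0, 1, 2, 3, 4, 7, 8, 9} — 8 in total.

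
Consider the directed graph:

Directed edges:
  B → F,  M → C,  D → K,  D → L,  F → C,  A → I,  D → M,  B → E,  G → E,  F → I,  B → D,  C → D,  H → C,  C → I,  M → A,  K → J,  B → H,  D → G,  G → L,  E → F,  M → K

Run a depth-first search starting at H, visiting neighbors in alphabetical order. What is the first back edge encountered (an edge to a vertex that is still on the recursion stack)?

DFS from H (visiting neighbors in alphabetical order); mark gray on enter, black on exit:
H gray
  C gray
    D gray
      G gray
        E gray
          F gray
            F→C: C is gray → back edge
First back edge: F → C.

F→C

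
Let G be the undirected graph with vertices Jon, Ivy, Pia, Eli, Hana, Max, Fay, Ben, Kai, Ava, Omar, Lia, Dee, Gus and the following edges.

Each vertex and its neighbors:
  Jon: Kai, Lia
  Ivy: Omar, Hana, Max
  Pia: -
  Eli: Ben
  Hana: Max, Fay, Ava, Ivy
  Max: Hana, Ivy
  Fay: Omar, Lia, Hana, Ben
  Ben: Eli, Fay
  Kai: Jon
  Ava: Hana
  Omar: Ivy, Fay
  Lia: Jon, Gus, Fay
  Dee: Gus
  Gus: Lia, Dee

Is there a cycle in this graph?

DFS, tracking each vertex's parent; an edge to a visited non-parent vertex closes a cycle.
Start from Ben:
visit Ben (parent –)
  visit Eli (parent Ben)
    Eli–Ben: parent, skip
  visit Fay (parent Ben)
    visit Omar (parent Fay)
      visit Ivy (parent Omar)
        Ivy–Omar: parent, skip
        visit Hana (parent Ivy)
          visit Max (parent Hana)
            Max–Hana: parent, skip
            Max–Ivy: Ivy visited and ≠ parent → cycle
Cycle: Ivy – Hana – Max – Ivy.

Yes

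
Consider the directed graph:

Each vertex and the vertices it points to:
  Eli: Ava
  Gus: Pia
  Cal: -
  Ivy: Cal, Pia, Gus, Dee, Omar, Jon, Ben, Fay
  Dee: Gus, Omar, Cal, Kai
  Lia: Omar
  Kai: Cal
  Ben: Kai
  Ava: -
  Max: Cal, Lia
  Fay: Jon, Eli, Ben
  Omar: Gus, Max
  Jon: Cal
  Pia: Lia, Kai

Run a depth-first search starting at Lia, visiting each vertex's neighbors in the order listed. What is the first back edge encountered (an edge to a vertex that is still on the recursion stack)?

Pia->Lia

DFS from Lia (visiting each vertex's neighbors in the order listed); mark gray on enter, black on exit:
Lia gray
  Omar gray
    Gus gray
      Pia gray
        Pia→Lia: Lia is gray → back edge
First back edge: Pia → Lia.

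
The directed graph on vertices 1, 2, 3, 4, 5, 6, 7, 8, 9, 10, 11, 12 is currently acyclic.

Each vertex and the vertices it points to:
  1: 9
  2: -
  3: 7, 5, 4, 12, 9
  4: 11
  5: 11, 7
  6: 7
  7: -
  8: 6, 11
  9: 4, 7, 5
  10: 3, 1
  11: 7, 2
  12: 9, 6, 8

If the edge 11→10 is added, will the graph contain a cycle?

Adding 11→10 creates a cycle iff 10 can already reach 11.
Path from 10: 10 → 3 → 4 → 11.
So 10 → … → 11 → 10 is a cycle.

Yes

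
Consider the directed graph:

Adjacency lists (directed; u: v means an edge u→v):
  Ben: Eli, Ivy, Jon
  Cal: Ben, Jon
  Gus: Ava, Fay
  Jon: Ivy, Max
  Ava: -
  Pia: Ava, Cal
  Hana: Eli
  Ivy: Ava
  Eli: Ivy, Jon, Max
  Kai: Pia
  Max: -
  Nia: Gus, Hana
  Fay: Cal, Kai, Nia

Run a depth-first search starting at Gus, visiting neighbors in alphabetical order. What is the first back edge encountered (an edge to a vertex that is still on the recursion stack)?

DFS from Gus (visiting neighbors in alphabetical order); mark gray on enter, black on exit:
Gus gray
  Ava gray
  Ava black
  Fay gray
    Cal gray
      Ben gray
        Eli gray
          Ivy gray
            Ivy→Ava: Ava black — skip
          Ivy black
          Jon gray
            Jon→Ivy: Ivy black — skip
            Max gray
            Max black
          Jon black
          Eli→Max: Max black — skip
        Eli black
        Ben→Ivy: Ivy black — skip
        Ben→Jon: Jon black — skip
      Ben black
      Cal→Jon: Jon black — skip
    Cal black
    Kai gray
      Pia gray
        Pia→Ava: Ava black — skip
        Pia→Cal: Cal black — skip
      Pia black
    Kai black
    Nia gray
      Nia→Gus: Gus is gray → back edge
First back edge: Nia → Gus.

Nia->Gus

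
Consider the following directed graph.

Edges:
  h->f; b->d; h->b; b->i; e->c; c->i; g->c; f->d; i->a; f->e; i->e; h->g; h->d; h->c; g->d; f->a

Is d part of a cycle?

d lies on a cycle iff there is a path from d back to itself.
Exploring from d, it never reaches itself; equivalently, its strongly connected component is a singleton.

No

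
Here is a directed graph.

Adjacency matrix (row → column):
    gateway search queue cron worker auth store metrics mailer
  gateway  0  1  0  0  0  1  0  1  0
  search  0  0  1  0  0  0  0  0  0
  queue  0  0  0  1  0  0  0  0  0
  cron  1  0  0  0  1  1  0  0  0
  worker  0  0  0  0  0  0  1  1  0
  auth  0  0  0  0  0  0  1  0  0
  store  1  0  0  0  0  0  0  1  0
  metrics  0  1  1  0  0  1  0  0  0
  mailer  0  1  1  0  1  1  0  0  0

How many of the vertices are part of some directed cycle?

8

A vertex is on a directed cycle iff it belongs to a strongly connected component of size ≥ 2 (or has a self-loop).
The vertices on cycles are {auth, cron, queue, store, search, worker, gateway, metrics} — 8 in total.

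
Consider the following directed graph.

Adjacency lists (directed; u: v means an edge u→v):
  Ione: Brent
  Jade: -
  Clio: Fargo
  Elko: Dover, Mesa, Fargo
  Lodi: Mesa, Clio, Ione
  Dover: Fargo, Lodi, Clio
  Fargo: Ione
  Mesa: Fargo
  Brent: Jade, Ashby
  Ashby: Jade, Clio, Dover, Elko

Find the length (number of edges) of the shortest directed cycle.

For each vertex v, BFS finds the shortest path from v back to v.
The shortest such closed walk is Brent → Ashby → Dover → Lodi → Ione → Brent, length 5.

5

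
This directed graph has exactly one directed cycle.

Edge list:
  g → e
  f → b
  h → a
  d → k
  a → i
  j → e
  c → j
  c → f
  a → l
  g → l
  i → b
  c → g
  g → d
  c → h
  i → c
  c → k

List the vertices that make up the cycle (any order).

a, c, h, i

DFS with gray/black marking from c:
c gray
  j gray
    e gray
    e black
  j black
  f gray
    b gray
    b black
  f black
  h gray
    a gray
      l gray
      l black
      i gray
        i→b: b black — skip
        i→c: c is gray → back edge
Back edge closes the cycle c → h → a → i → c; its vertices are {a, c, h, i}.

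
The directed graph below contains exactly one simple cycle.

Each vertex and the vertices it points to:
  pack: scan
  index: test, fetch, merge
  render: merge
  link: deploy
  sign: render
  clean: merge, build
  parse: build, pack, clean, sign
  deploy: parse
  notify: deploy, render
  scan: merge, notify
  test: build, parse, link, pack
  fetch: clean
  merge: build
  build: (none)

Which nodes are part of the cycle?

DFS with gray/black marking from parse:
parse gray
  build gray
  build black
  pack gray
    scan gray
      merge gray
        merge→build: build black — skip
      merge black
      notify gray
        deploy gray
          deploy→parse: parse is gray → back edge
Back edge closes the cycle parse → pack → scan → notify → deploy → parse; its vertices are {pack, scan, parse, deploy, notify}.

pack, scan, parse, deploy, notify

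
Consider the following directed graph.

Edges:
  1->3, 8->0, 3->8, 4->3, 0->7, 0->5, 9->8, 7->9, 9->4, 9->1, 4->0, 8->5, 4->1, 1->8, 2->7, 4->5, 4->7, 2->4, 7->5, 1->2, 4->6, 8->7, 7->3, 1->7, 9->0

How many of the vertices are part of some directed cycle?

A vertex is on a directed cycle iff it belongs to a strongly connected component of size ≥ 2 (or has a self-loop).
The vertices on cycles are {0, 1, 2, 3, 4, 7, 8, 9} — 8 in total.

8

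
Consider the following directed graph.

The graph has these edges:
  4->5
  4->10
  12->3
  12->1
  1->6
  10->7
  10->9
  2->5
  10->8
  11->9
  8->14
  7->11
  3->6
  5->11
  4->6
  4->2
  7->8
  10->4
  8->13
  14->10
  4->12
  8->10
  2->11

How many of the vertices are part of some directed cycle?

5

A vertex is on a directed cycle iff it belongs to a strongly connected component of size ≥ 2 (or has a self-loop).
The vertices on cycles are {4, 7, 8, 10, 14} — 5 in total.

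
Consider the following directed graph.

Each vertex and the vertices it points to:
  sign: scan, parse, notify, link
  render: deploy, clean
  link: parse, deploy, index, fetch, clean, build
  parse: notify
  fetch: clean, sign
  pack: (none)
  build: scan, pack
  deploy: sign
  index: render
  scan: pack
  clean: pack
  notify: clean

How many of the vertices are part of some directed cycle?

6

A vertex is on a directed cycle iff it belongs to a strongly connected component of size ≥ 2 (or has a self-loop).
The vertices on cycles are {link, sign, fetch, index, deploy, render} — 6 in total.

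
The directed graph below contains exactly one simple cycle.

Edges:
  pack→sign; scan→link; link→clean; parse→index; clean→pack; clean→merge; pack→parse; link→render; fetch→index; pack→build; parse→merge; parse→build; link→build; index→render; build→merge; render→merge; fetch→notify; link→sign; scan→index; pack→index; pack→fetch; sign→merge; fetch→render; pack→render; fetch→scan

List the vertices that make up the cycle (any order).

DFS with gray/black marking from pack:
pack gray
  sign gray
    merge gray
    merge black
  sign black
  parse gray
    build gray
      build→merge: merge black — skip
    build black
    index gray
      render gray
        render→merge: merge black — skip
      render black
    index black
    parse→merge: merge black — skip
  parse black
  pack→index: index black — skip
  pack→render: render black — skip
  fetch gray
    fetch→render: render black — skip
    scan gray
      scan→index: index black — skip
      link gray
        link→render: render black — skip
        clean gray
          clean→pack: pack is gray → back edge
Back edge closes the cycle pack → fetch → scan → link → clean → pack; its vertices are {link, pack, scan, clean, fetch}.

link, pack, scan, clean, fetch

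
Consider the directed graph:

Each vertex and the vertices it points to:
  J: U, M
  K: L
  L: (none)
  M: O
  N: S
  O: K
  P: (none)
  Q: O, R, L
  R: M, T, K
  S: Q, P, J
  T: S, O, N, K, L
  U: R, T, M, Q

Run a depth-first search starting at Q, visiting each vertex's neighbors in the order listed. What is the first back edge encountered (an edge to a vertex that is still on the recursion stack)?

S→Q

DFS from Q (visiting each vertex's neighbors in the order listed); mark gray on enter, black on exit:
Q gray
  O gray
    K gray
      L gray
      L black
    K black
  O black
  R gray
    M gray
      M→O: O black — skip
    M black
    T gray
      S gray
        S→Q: Q is gray → back edge
First back edge: S → Q.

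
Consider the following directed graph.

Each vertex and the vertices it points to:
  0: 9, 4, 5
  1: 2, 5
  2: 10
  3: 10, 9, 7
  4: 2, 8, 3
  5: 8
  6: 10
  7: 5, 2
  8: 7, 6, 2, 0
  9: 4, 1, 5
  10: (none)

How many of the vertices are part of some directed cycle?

8

A vertex is on a directed cycle iff it belongs to a strongly connected component of size ≥ 2 (or has a self-loop).
The vertices on cycles are {0, 1, 3, 4, 5, 7, 8, 9} — 8 in total.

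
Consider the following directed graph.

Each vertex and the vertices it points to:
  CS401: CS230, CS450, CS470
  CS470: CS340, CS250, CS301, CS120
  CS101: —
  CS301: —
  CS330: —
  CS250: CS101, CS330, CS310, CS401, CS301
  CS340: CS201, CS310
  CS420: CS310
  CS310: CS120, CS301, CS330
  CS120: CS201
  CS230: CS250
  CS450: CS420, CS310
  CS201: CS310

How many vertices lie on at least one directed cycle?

7

A vertex is on a directed cycle iff it belongs to a strongly connected component of size ≥ 2 (or has a self-loop).
The vertices on cycles are {CS120, CS201, CS230, CS250, CS310, CS401, CS470} — 7 in total.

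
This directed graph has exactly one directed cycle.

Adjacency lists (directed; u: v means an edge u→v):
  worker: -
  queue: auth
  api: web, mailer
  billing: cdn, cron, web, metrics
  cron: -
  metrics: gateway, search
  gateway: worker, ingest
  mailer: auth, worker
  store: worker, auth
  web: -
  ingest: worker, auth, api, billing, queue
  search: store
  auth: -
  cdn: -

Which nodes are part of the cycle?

DFS with gray/black marking from billing:
billing gray
  cdn gray
  cdn black
  cron gray
  cron black
  web gray
  web black
  metrics gray
    gateway gray
      worker gray
      worker black
      ingest gray
        ingest→worker: worker black — skip
        auth gray
        auth black
        api gray
          api→web: web black — skip
          mailer gray
            mailer→auth: auth black — skip
            mailer→worker: worker black — skip
          mailer black
        api black
        ingest→billing: billing is gray → back edge
Back edge closes the cycle billing → metrics → gateway → ingest → billing; its vertices are {ingest, billing, gateway, metrics}.

ingest, billing, gateway, metrics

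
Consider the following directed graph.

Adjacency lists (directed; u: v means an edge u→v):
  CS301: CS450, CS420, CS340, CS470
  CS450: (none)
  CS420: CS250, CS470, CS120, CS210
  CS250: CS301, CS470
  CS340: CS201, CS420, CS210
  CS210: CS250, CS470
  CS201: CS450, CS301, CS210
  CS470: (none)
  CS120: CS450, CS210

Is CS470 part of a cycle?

CS470 lies on a cycle iff there is a path from CS470 back to itself.
Exploring from CS470, it never reaches itself; equivalently, its strongly connected component is a singleton.

No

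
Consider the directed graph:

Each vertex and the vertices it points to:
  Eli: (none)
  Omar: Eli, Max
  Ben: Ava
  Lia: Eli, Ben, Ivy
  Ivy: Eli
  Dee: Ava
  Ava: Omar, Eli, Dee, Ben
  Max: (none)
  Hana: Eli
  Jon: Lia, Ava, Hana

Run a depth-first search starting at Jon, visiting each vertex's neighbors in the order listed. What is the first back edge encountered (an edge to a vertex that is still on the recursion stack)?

Dee→Ava

DFS from Jon (visiting each vertex's neighbors in the order listed); mark gray on enter, black on exit:
Jon gray
  Lia gray
    Eli gray
    Eli black
    Ben gray
      Ava gray
        Omar gray
          Omar→Eli: Eli black — skip
          Max gray
          Max black
        Omar black
        Ava→Eli: Eli black — skip
        Dee gray
          Dee→Ava: Ava is gray → back edge
First back edge: Dee → Ava.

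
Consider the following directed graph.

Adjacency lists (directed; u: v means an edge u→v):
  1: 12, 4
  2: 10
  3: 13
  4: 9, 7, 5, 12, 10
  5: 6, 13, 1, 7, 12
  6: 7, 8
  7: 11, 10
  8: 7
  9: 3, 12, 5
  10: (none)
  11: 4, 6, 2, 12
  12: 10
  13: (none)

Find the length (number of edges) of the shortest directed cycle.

For each vertex v, BFS finds the shortest path from v back to v.
The shortest such closed walk is 11 → 4 → 7 → 11, length 3.

3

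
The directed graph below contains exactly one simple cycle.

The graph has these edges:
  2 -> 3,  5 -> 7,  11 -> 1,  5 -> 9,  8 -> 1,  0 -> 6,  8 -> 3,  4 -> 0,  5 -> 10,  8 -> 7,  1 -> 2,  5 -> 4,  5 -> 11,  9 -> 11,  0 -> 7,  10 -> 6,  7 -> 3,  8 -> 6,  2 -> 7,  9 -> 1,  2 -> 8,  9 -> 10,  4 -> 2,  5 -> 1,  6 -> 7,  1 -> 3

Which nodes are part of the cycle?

DFS with gray/black marking from 1:
1 gray
  2 gray
    3 gray
    3 black
    7 gray
      7→3: 3 black — skip
    7 black
    8 gray
      6 gray
        6→7: 7 black — skip
      6 black
      8→3: 3 black — skip
      8→1: 1 is gray → back edge
Back edge closes the cycle 1 → 2 → 8 → 1; its vertices are {1, 2, 8}.

1, 2, 8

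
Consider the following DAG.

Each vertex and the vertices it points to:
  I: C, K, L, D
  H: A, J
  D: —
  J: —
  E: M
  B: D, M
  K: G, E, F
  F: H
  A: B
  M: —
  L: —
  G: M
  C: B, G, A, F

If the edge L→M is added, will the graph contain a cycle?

No

Adding L→M creates a cycle iff M can already reach L.
Explore from M: no path reaches L. The graph stays acyclic.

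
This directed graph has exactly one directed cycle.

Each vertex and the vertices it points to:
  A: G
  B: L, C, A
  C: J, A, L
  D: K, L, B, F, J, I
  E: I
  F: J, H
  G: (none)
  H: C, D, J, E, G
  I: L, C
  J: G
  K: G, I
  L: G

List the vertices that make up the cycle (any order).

D, F, H

DFS with gray/black marking from H:
H gray
  C gray
    J gray
      G gray
      G black
    J black
    A gray
      A→G: G black — skip
    A black
    L gray
      L→G: G black — skip
    L black
  C black
  D gray
    K gray
      K→G: G black — skip
      I gray
        I→L: L black — skip
        I→C: C black — skip
      I black
    K black
    D→L: L black — skip
    B gray
      B→L: L black — skip
      B→C: C black — skip
      B→A: A black — skip
    B black
    F gray
      F→J: J black — skip
      F→H: H is gray → back edge
Back edge closes the cycle H → D → F → H; its vertices are {D, F, H}.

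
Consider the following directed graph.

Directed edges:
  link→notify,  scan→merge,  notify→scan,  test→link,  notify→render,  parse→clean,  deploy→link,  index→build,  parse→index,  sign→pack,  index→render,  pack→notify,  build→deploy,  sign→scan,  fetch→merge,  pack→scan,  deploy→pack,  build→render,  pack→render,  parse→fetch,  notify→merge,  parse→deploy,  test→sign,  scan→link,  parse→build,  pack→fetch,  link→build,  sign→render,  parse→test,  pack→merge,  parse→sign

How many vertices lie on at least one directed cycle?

A vertex is on a directed cycle iff it belongs to a strongly connected component of size ≥ 2 (or has a self-loop).
The vertices on cycles are {link, pack, scan, build, deploy, notify} — 6 in total.

6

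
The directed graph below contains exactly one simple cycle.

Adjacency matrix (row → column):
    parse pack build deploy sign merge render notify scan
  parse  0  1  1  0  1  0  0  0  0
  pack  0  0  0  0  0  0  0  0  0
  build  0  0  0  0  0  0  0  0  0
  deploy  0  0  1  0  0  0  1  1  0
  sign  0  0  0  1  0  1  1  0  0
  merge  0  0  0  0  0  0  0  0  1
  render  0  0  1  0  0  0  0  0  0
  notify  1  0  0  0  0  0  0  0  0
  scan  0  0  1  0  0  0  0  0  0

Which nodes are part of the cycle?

DFS with gray/black marking from notify:
notify gray
  parse gray
    sign gray
      render gray
        build gray
        build black
      render black
      merge gray
        scan gray
          scan→build: build black — skip
        scan black
      merge black
      deploy gray
        deploy→notify: notify is gray → back edge
Back edge closes the cycle notify → parse → sign → deploy → notify; its vertices are {sign, parse, deploy, notify}.

sign, parse, deploy, notify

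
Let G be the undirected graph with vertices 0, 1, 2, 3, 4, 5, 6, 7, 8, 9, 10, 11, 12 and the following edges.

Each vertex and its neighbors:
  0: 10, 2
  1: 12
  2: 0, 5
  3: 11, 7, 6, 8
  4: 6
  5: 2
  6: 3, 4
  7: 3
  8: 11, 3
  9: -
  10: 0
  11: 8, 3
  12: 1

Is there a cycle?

Yes

DFS, tracking each vertex's parent; an edge to a visited non-parent vertex closes a cycle.
Start from 10:
visit 10 (parent –)
  visit 0 (parent 10)
    0–10: parent, skip
    visit 2 (parent 0)
      2–0: parent, skip
      visit 5 (parent 2)
        5–2: parent, skip
visit 1 (parent –)
  visit 12 (parent 1)
    12–1: parent, skip
visit 3 (parent –)
  visit 11 (parent 3)
    visit 8 (parent 11)
      8–11: parent, skip
      8–3: 3 visited and ≠ parent → cycle
Cycle: 3 – 11 – 8 – 3.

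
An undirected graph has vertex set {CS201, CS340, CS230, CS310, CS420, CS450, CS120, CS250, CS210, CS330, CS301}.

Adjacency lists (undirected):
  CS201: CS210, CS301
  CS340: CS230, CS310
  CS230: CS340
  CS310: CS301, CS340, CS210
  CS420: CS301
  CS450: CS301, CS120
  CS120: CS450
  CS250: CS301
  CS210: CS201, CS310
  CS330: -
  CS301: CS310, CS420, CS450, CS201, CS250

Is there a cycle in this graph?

DFS, tracking each vertex's parent; an edge to a visited non-parent vertex closes a cycle.
Start from CS450:
visit CS450 (parent –)
  visit CS301 (parent CS450)
    visit CS310 (parent CS301)
      CS310–CS301: parent, skip
      visit CS340 (parent CS310)
        visit CS230 (parent CS340)
          CS230–CS340: parent, skip
        CS340–CS310: parent, skip
      visit CS210 (parent CS310)
        visit CS201 (parent CS210)
          CS201–CS210: parent, skip
          CS201–CS301: CS301 visited and ≠ parent → cycle
Cycle: CS301 – CS310 – CS210 – CS201 – CS301.

Yes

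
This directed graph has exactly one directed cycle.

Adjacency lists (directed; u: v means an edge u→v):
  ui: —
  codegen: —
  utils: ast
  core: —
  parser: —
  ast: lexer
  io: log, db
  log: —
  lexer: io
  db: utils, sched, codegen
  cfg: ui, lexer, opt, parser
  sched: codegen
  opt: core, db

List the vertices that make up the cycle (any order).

DFS with gray/black marking from lexer:
lexer gray
  io gray
    log gray
    log black
    db gray
      utils gray
        ast gray
          ast→lexer: lexer is gray → back edge
Back edge closes the cycle lexer → io → db → utils → ast → lexer; its vertices are {db, io, ast, lexer, utils}.

db, io, ast, lexer, utils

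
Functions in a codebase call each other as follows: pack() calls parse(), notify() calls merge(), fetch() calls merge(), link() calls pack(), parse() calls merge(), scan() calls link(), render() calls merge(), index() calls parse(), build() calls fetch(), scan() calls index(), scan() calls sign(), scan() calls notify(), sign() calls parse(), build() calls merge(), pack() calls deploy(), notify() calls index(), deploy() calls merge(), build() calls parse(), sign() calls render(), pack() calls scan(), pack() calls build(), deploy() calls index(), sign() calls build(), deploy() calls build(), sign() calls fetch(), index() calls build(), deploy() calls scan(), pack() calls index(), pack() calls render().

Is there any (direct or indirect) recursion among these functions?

Yes

DFS with white/gray/black marking, starting from link:
link gray
  pack gray
    deploy gray
      build gray
        fetch gray
          merge gray
          merge black
        fetch black
        parse gray
          parse→merge: merge black — skip
        parse black
        build→merge: merge black — skip
      build black
      index gray
        index→parse: parse black — skip
        index→build: build black — skip
      index black
      deploy→merge: merge black — skip
      scan gray
        scan→index: index black — skip
        notify gray
          notify→merge: merge black — skip
          notify→index: index black — skip
        notify black
        scan→link: link is gray → back edge
Back edge found, so a cycle exists: link → pack → deploy → scan → link.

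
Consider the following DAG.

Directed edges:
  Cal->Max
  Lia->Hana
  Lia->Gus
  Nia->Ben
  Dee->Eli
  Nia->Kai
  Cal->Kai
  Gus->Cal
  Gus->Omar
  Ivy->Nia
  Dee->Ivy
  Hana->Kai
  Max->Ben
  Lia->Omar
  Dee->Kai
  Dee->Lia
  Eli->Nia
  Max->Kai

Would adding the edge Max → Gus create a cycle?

Adding Max→Gus creates a cycle iff Gus can already reach Max.
Path from Gus: Gus → Cal → Max.
So Gus → … → Max → Gus is a cycle.

Yes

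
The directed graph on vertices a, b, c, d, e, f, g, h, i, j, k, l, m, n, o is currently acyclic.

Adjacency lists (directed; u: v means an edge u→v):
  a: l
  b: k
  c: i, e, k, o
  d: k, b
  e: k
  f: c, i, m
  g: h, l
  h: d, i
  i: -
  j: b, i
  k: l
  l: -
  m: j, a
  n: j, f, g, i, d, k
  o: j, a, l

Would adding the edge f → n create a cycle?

Adding f→n creates a cycle iff n can already reach f.
Path from n: n → f.
So n → … → f → n is a cycle.

Yes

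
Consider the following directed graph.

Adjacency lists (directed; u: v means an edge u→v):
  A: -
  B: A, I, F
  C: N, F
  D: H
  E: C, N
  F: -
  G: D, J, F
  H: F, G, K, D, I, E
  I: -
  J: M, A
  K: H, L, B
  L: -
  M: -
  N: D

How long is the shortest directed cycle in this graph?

2

For each vertex v, BFS finds the shortest path from v back to v.
The shortest such closed walk is K → H → K, length 2.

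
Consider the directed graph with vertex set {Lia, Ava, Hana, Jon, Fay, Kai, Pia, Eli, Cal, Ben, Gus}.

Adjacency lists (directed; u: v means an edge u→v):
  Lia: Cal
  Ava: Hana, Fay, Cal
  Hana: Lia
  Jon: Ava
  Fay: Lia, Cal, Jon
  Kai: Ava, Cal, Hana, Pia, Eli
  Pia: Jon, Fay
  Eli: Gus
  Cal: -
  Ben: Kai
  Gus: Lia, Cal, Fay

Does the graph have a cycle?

DFS with white/gray/black marking, starting from Fay:
Fay gray
  Lia gray
    Cal gray
    Cal black
  Lia black
  Fay→Cal: Cal black — skip
  Jon gray
    Ava gray
      Hana gray
        Hana→Lia: Lia black — skip
      Hana black
      Ava→Fay: Fay is gray → back edge
Back edge found, so a cycle exists: Fay → Jon → Ava → Fay.

Yes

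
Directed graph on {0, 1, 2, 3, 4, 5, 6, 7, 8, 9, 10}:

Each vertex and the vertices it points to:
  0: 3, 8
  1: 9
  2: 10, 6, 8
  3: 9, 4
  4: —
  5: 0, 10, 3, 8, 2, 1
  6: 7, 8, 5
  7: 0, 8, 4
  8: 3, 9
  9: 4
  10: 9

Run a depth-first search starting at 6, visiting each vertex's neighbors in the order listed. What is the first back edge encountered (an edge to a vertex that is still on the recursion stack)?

DFS from 6 (visiting each vertex's neighbors in the order listed); mark gray on enter, black on exit:
6 gray
  7 gray
    0 gray
      3 gray
        9 gray
          4 gray
          4 black
        9 black
        3→4: 4 black — skip
      3 black
      8 gray
        8→3: 3 black — skip
        8→9: 9 black — skip
      8 black
    0 black
    7→8: 8 black — skip
    7→4: 4 black — skip
  7 black
  6→8: 8 black — skip
  5 gray
    5→0: 0 black — skip
    10 gray
      10→9: 9 black — skip
    10 black
    5→3: 3 black — skip
    5→8: 8 black — skip
    2 gray
      2→10: 10 black — skip
      2→6: 6 is gray → back edge
First back edge: 2 → 6.

2->6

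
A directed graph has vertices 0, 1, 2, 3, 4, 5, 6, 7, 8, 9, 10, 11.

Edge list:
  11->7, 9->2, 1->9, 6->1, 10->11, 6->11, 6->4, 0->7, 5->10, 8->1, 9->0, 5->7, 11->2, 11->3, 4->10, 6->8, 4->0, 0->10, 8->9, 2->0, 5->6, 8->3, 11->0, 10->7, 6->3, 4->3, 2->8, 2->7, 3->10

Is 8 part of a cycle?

Yes

8 is on a cycle iff 8 can reach itself via ≥1 edge.
8 → 9 → 2 → 8 — yes.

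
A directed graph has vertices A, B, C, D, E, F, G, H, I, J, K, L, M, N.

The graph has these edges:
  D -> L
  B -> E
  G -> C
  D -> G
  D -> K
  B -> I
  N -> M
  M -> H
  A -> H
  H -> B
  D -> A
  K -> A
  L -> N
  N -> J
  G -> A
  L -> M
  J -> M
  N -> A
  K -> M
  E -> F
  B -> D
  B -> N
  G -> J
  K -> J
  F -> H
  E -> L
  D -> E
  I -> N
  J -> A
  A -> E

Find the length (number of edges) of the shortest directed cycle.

4

For each vertex v, BFS finds the shortest path from v back to v.
The shortest such closed walk is B → D → A → H → B, length 4.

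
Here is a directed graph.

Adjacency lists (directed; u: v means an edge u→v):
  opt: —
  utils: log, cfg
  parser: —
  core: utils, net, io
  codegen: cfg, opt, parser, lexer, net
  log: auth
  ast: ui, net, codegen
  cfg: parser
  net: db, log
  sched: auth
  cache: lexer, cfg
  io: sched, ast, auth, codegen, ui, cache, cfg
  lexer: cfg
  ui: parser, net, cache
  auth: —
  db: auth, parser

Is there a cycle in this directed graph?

No

DFS with white/gray/black marking, starting from parser:
parser gray
parser black
opt gray
opt black
utils gray
  log gray
    auth gray
    auth black
  log black
  cfg gray
    cfg→parser: parser black — skip
  cfg black
utils black
core gray
  core→utils: utils black — skip
  net gray
    db gray
      db→auth: auth black — skip
      db→parser: parser black — skip
    db black
    net→log: log black — skip
  net black
  io gray
    sched gray
      sched→auth: auth black — skip
    sched black
    ast gray
      ui gray
        ui→parser: parser black — skip
        ui→net: net black — skip
        cache gray
          lexer gray
            lexer→cfg: cfg black — skip
          lexer black
          cache→cfg: cfg black — skip
        cache black
      ui black
      ast→net: net black — skip
      codegen gray
        codegen→cfg: cfg black — skip
        codegen→opt: opt black — skip
        codegen→parser: parser black — skip
        codegen→lexer: lexer black — skip
        codegen→net: net black — skip
      codegen black
    ast black
    io→auth: auth black — skip
    io→codegen: codegen black — skip
    io→ui: ui black — skip
    io→cache: cache black — skip
    io→cfg: cfg black — skip
  io black
core black
Every edge goes to a white or black vertex — no back edge, so the graph is acyclic.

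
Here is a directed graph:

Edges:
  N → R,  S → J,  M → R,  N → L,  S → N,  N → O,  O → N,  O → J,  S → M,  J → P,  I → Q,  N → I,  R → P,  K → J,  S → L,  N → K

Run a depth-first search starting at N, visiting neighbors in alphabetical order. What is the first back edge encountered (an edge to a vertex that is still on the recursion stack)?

O→N

DFS from N (visiting neighbors in alphabetical order); mark gray on enter, black on exit:
N gray
  I gray
    Q gray
    Q black
  I black
  K gray
    J gray
      P gray
      P black
    J black
  K black
  L gray
  L black
  O gray
    O→J: J black — skip
    O→N: N is gray → back edge
First back edge: O → N.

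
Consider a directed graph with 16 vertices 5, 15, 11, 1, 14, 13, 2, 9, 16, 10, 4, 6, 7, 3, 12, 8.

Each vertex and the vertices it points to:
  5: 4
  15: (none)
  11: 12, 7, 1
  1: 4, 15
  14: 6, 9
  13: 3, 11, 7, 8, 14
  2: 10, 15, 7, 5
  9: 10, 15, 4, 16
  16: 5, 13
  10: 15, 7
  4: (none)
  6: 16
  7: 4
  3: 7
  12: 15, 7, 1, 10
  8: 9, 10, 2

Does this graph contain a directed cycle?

DFS with white/gray/black marking, starting from 8:
8 gray
  9 gray
    10 gray
      15 gray
      15 black
      7 gray
        4 gray
        4 black
      7 black
    10 black
    9→15: 15 black — skip
    9→4: 4 black — skip
    16 gray
      5 gray
        5→4: 4 black — skip
      5 black
      13 gray
        3 gray
          3→7: 7 black — skip
        3 black
        11 gray
          12 gray
            12→15: 15 black — skip
            12→7: 7 black — skip
            1 gray
              1→4: 4 black — skip
              1→15: 15 black — skip
            1 black
            12→10: 10 black — skip
          12 black
          11→7: 7 black — skip
          11→1: 1 black — skip
        11 black
        13→7: 7 black — skip
        13→8: 8 is gray → back edge
Back edge found, so a cycle exists: 8 → 9 → 16 → 13 → 8.

Yes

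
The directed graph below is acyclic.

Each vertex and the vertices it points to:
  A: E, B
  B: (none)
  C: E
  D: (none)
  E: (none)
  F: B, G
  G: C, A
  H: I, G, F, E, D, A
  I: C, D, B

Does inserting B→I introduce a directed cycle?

Yes

Adding B→I creates a cycle iff I can already reach B.
Path from I: I → B.
So I → … → B → I is a cycle.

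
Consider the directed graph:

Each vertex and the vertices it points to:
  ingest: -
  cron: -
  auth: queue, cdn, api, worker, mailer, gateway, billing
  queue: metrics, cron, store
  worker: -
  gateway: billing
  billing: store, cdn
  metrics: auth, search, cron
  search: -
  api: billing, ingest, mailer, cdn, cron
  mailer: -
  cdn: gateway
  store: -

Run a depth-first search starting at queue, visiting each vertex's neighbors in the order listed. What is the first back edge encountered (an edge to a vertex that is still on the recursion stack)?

auth→queue

DFS from queue (visiting each vertex's neighbors in the order listed); mark gray on enter, black on exit:
queue gray
  metrics gray
    auth gray
      auth→queue: queue is gray → back edge
First back edge: auth → queue.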